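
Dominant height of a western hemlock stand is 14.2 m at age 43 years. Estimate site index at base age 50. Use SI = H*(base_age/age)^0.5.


Formula: SI = H_dom * (base_age / age)^0.5
Age ratio = 50 / 43 = 1.16279
sqrt(age_ratio) = 1.07833
SI = 14.2 * 1.07833 = 15.3 m

15.3


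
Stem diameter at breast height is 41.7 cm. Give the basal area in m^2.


Formula: BA = pi * (DBH/2)^2 / 10000  (cm^2 to m^2)
Radius = DBH/2 = 41.7/2 = 20.85 cm
BA = pi * 20.85^2 / 10000
   = 1365.721 cm^2 / 10000
   = 0.1366 m^2

0.1366


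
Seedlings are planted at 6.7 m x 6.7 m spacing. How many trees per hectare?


Formula: TPH = 10000 m^2/ha / (spacing_x * spacing_y)
Area per tree = 6.7 m * 6.7 m = 44.89 m^2
TPH = 10000 / 44.89 = 223 trees/ha

223


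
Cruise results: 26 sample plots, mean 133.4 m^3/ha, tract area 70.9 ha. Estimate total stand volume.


Formula: Total Volume = Mean Volume per ha * Total Area
Total Volume = 133.4 m^3/ha * 70.9 ha
Total Volume = 9458 m^3

9458


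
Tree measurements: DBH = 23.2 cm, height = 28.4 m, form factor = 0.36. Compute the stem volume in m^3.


Formula: V = pi * (DBH/200)^2 * H * ff
Radius = DBH/200 = 23.2/200 = 0.116 m
Radius^2 = 0.116^2 = 0.013456 m^2
V = pi * 0.013456 * 28.4 * 0.36
V = 0.432 m^3

0.432


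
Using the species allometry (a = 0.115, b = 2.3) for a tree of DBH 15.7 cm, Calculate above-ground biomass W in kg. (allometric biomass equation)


Formula: W = a * DBH^b  (allometric power law)
DBH^b = 15.7^2.3 = 563.0788
W = 0.115 * 563.0788 = 64.8 kg

64.8


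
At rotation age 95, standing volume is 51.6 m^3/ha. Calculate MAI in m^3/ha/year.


Formula: MAI = Total Volume / Stand Age
MAI = 51.6 m^3/ha / 95 years
MAI = 0.54 m^3/ha/year

0.54


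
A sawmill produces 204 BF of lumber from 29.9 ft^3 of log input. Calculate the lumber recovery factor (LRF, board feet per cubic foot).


Formula: LRF = Lumber Output (BF) / Log Input (ft^3)
LRF = 204 BF / 29.9 ft^3
LRF = 6.82 BF/ft^3

6.82


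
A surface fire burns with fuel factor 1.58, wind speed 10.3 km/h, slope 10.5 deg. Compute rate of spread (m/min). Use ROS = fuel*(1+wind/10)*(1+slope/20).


Formula: ROS = fuel * (1 + wind/10) * (1 + slope/20)
Wind factor = 1 + 10.3/10 = 2.03
Slope factor = 1 + 10.5/20 = 1.525
ROS = 1.58 * 2.03 * 1.525 = 4.89 m/min

4.89


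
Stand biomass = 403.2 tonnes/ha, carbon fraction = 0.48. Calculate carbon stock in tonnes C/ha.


Formula: Carbon Stock = Biomass * Carbon Fraction
C = 403.2 t/ha * 0.48
C = 193.5 t C/ha

193.5


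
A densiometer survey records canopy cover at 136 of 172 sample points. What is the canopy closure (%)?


Formula: Canopy closure = covered points / total points * 100
Closure = 136 / 172 * 100
Closure = 0.7907 * 100 = 79.1%

79.1


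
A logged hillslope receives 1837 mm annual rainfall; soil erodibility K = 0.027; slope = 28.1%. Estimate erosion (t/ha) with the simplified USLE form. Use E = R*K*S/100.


Formula: E = R * K * S / 100  (simplified USLE)
R * K = 1837 * 0.027 = 49.599
E = 49.599 * 28.1 / 100 = 13.94 t/ha

13.94


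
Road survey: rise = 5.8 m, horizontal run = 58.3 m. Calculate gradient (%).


Formula: Gradient = rise / run * 100
Gradient = 5.8 / 58.3 * 100 = 9.9%

9.9


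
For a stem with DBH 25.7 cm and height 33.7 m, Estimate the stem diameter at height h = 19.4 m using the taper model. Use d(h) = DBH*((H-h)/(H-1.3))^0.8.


Taper: d(h) = DBH * ((H - h) / (H - 1.3))^0.8
Numerator = H - h = 33.7 - 19.4 = 14.3 m
Denominator = H - 1.3 = 33.7 - 1.3 = 32.4 m
Ratio = 14.3 / 32.4 = 0.44136
d = 25.7 * 0.44136^0.8 = 13.4 cm

13.4


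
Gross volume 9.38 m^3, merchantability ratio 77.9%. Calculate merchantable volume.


Formula: MV = V_total * (merchantable_pct / 100)
Merchantable fraction = 77.9% / 100 = 0.779
MV = 9.38 m^3 * 0.779 = 7.307 m^3

7.307


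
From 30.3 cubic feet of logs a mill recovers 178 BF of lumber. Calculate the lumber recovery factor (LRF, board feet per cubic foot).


Formula: LRF = Lumber Output (BF) / Log Input (ft^3)
LRF = 178 BF / 30.3 ft^3
LRF = 5.87 BF/ft^3

5.87


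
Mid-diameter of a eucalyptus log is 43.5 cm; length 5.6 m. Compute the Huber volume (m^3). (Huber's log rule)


Huber: V = Am * L,  Am = pi*(Dm/200)^2
Am = pi*(43.5/200)^2 = 0.148617 m^2
V = 0.148617*5.6 = 0.8323 m^3

0.8323


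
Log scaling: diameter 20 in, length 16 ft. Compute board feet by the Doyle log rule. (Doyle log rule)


Doyle: BF = (D - 4)^2 * L / 16
Adjusted diameter = 20 - 4 = 16 in
(D-4)^2 = 16^2 = 256
BF = 256 * 16 / 16 = 256 BF

256


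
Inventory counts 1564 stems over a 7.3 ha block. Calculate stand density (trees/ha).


Formula: Stand Density = N_trees / Area_ha
Density = 1564 trees / 7.3 ha
Density = 214 trees/ha

214


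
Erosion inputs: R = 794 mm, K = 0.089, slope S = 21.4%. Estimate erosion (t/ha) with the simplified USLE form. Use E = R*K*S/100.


Formula: E = R * K * S / 100  (simplified USLE)
R * K = 794 * 0.089 = 70.666
E = 70.666 * 21.4 / 100 = 15.12 t/ha

15.12


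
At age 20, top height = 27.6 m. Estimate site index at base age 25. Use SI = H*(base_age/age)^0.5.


Formula: SI = H_dom * (base_age / age)^0.5
Age ratio = 25 / 20 = 1.25
sqrt(age_ratio) = 1.11803
SI = 27.6 * 1.11803 = 30.9 m

30.9


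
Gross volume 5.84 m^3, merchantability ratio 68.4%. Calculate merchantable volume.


Formula: MV = V_total * (merchantable_pct / 100)
Merchantable fraction = 68.4% / 100 = 0.684
MV = 5.84 m^3 * 0.684 = 3.995 m^3

3.995


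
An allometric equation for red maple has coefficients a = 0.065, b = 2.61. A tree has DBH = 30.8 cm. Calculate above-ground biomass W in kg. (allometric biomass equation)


Formula: W = a * DBH^b  (allometric power law)
DBH^b = 30.8^2.61 = 7675.689
W = 0.065 * 7675.689 = 498.9 kg

498.9


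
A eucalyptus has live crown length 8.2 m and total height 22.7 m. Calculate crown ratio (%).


Formula: Crown Ratio = (Crown Length / Total Height) * 100
CR = (8.2 m / 22.7 m) * 100
CR = 0.3612 * 100 = 36.1%

36.1


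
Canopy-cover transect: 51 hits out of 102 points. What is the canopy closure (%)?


Formula: Canopy closure = covered points / total points * 100
Closure = 51 / 102 * 100
Closure = 0.5 * 100 = 50.0%

50.0


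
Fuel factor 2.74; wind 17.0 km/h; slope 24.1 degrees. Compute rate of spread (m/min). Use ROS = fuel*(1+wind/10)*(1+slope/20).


Formula: ROS = fuel * (1 + wind/10) * (1 + slope/20)
Wind factor = 1 + 17.0/10 = 2.7
Slope factor = 1 + 24.1/20 = 2.205
ROS = 2.74 * 2.7 * 2.205 = 16.31 m/min

16.31


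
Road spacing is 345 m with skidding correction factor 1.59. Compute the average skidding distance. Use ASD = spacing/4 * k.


Formula: ASD = (spacing / 4) * correction
Uncorrected distance = spacing / 4 = 345 / 4 = 86.25 m
ASD = 86.25 * 1.59 = 137 m

137


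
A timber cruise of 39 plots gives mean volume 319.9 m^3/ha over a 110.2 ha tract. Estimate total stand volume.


Formula: Total Volume = Mean Volume per ha * Total Area
Total Volume = 319.9 m^3/ha * 110.2 ha
Total Volume = 35253 m^3

35253


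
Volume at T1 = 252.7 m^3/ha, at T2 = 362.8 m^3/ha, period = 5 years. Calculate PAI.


Formula: PAI = (V_T2 - V_T1) / (T2 - T1)
Volume increment = 362.8 - 252.7 = 110.1 m^3/ha
PAI = 110.1 / 5 = 22.02 m^3/ha/year

22.02


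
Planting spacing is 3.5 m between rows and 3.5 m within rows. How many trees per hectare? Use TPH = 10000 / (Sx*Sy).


Formula: TPH = 10000 m^2/ha / (spacing_x * spacing_y)
Area per tree = 3.5 m * 3.5 m = 12.25 m^2
TPH = 10000 / 12.25 = 816 trees/ha

816


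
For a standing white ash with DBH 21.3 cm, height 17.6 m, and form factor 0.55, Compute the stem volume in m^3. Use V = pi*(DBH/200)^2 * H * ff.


Formula: V = pi * (DBH/200)^2 * H * ff
Radius = DBH/200 = 21.3/200 = 0.1065 m
Radius^2 = 0.1065^2 = 0.01134225 m^2
V = pi * 0.01134225 * 17.6 * 0.55
V = 0.345 m^3

0.345


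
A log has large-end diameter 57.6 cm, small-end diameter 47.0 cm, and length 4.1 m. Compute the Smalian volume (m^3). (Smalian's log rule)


Smalian: V = (A1 + A2)/2 * L,  A = pi*(D/200)^2
A1 = pi*(57.6/200)^2 = 0.260576 m^2
A2 = pi*(47.0/200)^2 = 0.173494 m^2
V = (0.260576+0.173494)/2*4.1 = 0.8898 m^3

0.8898


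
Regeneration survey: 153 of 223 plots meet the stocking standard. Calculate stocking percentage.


Formula: Stocking % = stocked plots / total plots * 100
Stocking = 153 / 223 * 100
Stocking = 0.6861 * 100 = 68.6%

68.6


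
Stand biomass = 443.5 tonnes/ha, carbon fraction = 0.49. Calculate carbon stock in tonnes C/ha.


Formula: Carbon Stock = Biomass * Carbon Fraction
C = 443.5 t/ha * 0.49
C = 217.3 t C/ha

217.3


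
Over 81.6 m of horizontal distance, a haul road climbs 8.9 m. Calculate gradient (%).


Formula: Gradient = rise / run * 100
Gradient = 8.9 / 81.6 * 100 = 10.9%

10.9


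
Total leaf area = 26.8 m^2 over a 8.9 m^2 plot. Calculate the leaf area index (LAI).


Formula: LAI = total leaf area / ground area  (dimensionless)
LAI = 26.8 m^2 / 8.9 m^2
LAI = 3.01

3.01


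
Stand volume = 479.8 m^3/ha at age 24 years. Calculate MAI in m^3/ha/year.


Formula: MAI = Total Volume / Stand Age
MAI = 479.8 m^3/ha / 24 years
MAI = 19.99 m^3/ha/year

19.99


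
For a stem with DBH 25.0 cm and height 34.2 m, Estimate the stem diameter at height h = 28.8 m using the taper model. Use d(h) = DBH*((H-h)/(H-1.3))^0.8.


Taper: d(h) = DBH * ((H - h) / (H - 1.3))^0.8
Numerator = H - h = 34.2 - 28.8 = 5.4 m
Denominator = H - 1.3 = 34.2 - 1.3 = 32.9 m
Ratio = 5.4 / 32.9 = 0.16413
d = 25.0 * 0.16413^0.8 = 5.9 cm

5.9


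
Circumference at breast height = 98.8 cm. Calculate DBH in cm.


Formula: DBH = C / pi
DBH = 98.8 / pi
pi = 3.14159...
DBH = 31.4 cm

31.4


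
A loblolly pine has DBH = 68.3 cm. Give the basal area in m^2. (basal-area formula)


Formula: BA = pi * (DBH/2)^2 / 10000  (cm^2 to m^2)
Radius = DBH/2 = 68.3/2 = 34.15 cm
BA = pi * 34.15^2 / 10000
   = 3663.796 cm^2 / 10000
   = 0.3664 m^2

0.3664


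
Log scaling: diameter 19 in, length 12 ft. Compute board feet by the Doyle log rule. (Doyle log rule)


Doyle: BF = (D - 4)^2 * L / 16
Adjusted diameter = 19 - 4 = 15 in
(D-4)^2 = 15^2 = 225
BF = 225 * 12 / 16 = 169 BF

169


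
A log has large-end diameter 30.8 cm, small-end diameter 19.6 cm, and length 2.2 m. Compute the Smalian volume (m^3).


Smalian: V = (A1 + A2)/2 * L,  A = pi*(D/200)^2
A1 = pi*(30.8/200)^2 = 0.074506 m^2
A2 = pi*(19.6/200)^2 = 0.030172 m^2
V = (0.074506+0.030172)/2*2.2 = 0.1151 m^3

0.1151


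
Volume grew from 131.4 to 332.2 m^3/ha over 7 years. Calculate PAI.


Formula: PAI = (V_T2 - V_T1) / (T2 - T1)
Volume increment = 332.2 - 131.4 = 200.8 m^3/ha
PAI = 200.8 / 7 = 28.69 m^3/ha/year

28.69


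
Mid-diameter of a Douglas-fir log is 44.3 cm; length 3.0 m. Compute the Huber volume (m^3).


Huber: V = Am * L,  Am = pi*(Dm/200)^2
Am = pi*(44.3/200)^2 = 0.154134 m^2
V = 0.154134*3.0 = 0.4624 m^3

0.4624


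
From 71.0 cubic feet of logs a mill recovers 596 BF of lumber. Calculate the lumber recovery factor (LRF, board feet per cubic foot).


Formula: LRF = Lumber Output (BF) / Log Input (ft^3)
LRF = 596 BF / 71.0 ft^3
LRF = 8.39 BF/ft^3

8.39


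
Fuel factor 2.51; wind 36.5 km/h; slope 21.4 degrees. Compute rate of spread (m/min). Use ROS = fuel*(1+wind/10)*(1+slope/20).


Formula: ROS = fuel * (1 + wind/10) * (1 + slope/20)
Wind factor = 1 + 36.5/10 = 4.65
Slope factor = 1 + 21.4/20 = 2.07
ROS = 2.51 * 4.65 * 2.07 = 24.16 m/min

24.16


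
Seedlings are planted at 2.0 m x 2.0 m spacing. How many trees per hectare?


Formula: TPH = 10000 m^2/ha / (spacing_x * spacing_y)
Area per tree = 2.0 m * 2.0 m = 4.0 m^2
TPH = 10000 / 4.0 = 2500 trees/ha

2500


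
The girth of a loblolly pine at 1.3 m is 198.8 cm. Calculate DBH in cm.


Formula: DBH = C / pi
DBH = 198.8 / pi
pi = 3.14159...
DBH = 63.3 cm

63.3


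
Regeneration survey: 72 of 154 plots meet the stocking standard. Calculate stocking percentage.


Formula: Stocking % = stocked plots / total plots * 100
Stocking = 72 / 154 * 100
Stocking = 0.4675 * 100 = 46.8%

46.8


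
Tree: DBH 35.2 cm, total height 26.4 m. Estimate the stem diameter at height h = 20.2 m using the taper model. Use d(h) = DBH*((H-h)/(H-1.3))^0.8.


Taper: d(h) = DBH * ((H - h) / (H - 1.3))^0.8
Numerator = H - h = 26.4 - 20.2 = 6.2 m
Denominator = H - 1.3 = 26.4 - 1.3 = 25.1 m
Ratio = 6.2 / 25.1 = 0.24701
d = 35.2 * 0.24701^0.8 = 11.5 cm

11.5


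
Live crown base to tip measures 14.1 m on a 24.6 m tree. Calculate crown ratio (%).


Formula: Crown Ratio = (Crown Length / Total Height) * 100
CR = (14.1 m / 24.6 m) * 100
CR = 0.5732 * 100 = 57.3%

57.3


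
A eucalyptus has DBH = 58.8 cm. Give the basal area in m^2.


Formula: BA = pi * (DBH/2)^2 / 10000  (cm^2 to m^2)
Radius = DBH/2 = 58.8/2 = 29.4 cm
BA = pi * 29.4^2 / 10000
   = 2715.467 cm^2 / 10000
   = 0.2715 m^2

0.2715


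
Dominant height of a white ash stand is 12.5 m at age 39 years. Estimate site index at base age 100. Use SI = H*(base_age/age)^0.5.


Formula: SI = H_dom * (base_age / age)^0.5
Age ratio = 100 / 39 = 2.5641
sqrt(age_ratio) = 1.60128
SI = 12.5 * 1.60128 = 20.0 m

20.0


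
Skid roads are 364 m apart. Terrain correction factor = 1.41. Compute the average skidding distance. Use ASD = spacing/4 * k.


Formula: ASD = (spacing / 4) * correction
Uncorrected distance = spacing / 4 = 364 / 4 = 91 m
ASD = 91 * 1.41 = 128 m

128


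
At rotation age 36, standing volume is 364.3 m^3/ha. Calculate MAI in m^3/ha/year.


Formula: MAI = Total Volume / Stand Age
MAI = 364.3 m^3/ha / 36 years
MAI = 10.12 m^3/ha/year

10.12


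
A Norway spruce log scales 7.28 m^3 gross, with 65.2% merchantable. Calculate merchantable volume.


Formula: MV = V_total * (merchantable_pct / 100)
Merchantable fraction = 65.2% / 100 = 0.652
MV = 7.28 m^3 * 0.652 = 4.747 m^3

4.747


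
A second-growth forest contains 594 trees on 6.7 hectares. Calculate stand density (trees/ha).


Formula: Stand Density = N_trees / Area_ha
Density = 594 trees / 6.7 ha
Density = 89 trees/ha

89


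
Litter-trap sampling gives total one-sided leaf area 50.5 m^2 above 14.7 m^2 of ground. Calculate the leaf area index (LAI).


Formula: LAI = total leaf area / ground area  (dimensionless)
LAI = 50.5 m^2 / 14.7 m^2
LAI = 3.44

3.44


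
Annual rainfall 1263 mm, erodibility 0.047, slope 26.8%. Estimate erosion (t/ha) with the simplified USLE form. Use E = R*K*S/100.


Formula: E = R * K * S / 100  (simplified USLE)
R * K = 1263 * 0.047 = 59.361
E = 59.361 * 26.8 / 100 = 15.91 t/ha

15.91


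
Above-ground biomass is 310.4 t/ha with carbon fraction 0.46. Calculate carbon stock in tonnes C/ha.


Formula: Carbon Stock = Biomass * Carbon Fraction
C = 310.4 t/ha * 0.46
C = 142.8 t C/ha

142.8


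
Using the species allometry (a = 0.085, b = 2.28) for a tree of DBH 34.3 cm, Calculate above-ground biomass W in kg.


Formula: W = a * DBH^b  (allometric power law)
DBH^b = 34.3^2.28 = 3165.7061
W = 0.085 * 3165.7061 = 269.1 kg

269.1


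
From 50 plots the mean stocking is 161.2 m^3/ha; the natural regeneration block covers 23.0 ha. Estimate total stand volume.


Formula: Total Volume = Mean Volume per ha * Total Area
Total Volume = 161.2 m^3/ha * 23.0 ha
Total Volume = 3708 m^3

3708


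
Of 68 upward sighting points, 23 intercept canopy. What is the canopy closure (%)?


Formula: Canopy closure = covered points / total points * 100
Closure = 23 / 68 * 100
Closure = 0.3382 * 100 = 33.8%

33.8


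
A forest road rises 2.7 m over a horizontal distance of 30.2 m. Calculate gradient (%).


Formula: Gradient = rise / run * 100
Gradient = 2.7 / 30.2 * 100 = 8.9%

8.9


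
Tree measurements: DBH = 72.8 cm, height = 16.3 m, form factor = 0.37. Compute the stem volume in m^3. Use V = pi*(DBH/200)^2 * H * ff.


Formula: V = pi * (DBH/200)^2 * H * ff
Radius = DBH/200 = 72.8/200 = 0.364 m
Radius^2 = 0.364^2 = 0.132496 m^2
V = pi * 0.132496 * 16.3 * 0.37
V = 2.51 m^3

2.51


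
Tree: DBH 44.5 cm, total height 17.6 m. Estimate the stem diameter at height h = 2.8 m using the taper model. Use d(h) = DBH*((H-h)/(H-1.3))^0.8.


Taper: d(h) = DBH * ((H - h) / (H - 1.3))^0.8
Numerator = H - h = 17.6 - 2.8 = 14.8 m
Denominator = H - 1.3 = 17.6 - 1.3 = 16.3 m
Ratio = 14.8 / 16.3 = 0.90798
d = 44.5 * 0.90798^0.8 = 41.2 cm

41.2


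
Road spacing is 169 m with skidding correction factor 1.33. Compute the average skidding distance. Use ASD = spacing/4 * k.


Formula: ASD = (spacing / 4) * correction
Uncorrected distance = spacing / 4 = 169 / 4 = 42.25 m
ASD = 42.25 * 1.33 = 56 m

56


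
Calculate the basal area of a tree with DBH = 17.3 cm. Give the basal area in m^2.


Formula: BA = pi * (DBH/2)^2 / 10000  (cm^2 to m^2)
Radius = DBH/2 = 17.3/2 = 8.65 cm
BA = pi * 8.65^2 / 10000
   = 235.0618 cm^2 / 10000
   = 0.0235 m^2

0.0235


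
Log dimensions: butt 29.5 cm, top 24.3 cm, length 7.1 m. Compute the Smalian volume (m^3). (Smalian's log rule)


Smalian: V = (A1 + A2)/2 * L,  A = pi*(D/200)^2
A1 = pi*(29.5/200)^2 = 0.068349 m^2
A2 = pi*(24.3/200)^2 = 0.046377 m^2
V = (0.068349+0.046377)/2*7.1 = 0.4073 m^3

0.4073


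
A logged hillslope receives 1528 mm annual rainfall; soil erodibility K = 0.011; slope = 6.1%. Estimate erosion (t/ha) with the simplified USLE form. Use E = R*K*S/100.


Formula: E = R * K * S / 100  (simplified USLE)
R * K = 1528 * 0.011 = 16.808
E = 16.808 * 6.1 / 100 = 1.03 t/ha

1.03


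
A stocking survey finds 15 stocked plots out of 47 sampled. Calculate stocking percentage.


Formula: Stocking % = stocked plots / total plots * 100
Stocking = 15 / 47 * 100
Stocking = 0.3191 * 100 = 31.9%

31.9


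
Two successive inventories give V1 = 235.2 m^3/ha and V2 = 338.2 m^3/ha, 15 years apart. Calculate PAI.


Formula: PAI = (V_T2 - V_T1) / (T2 - T1)
Volume increment = 338.2 - 235.2 = 103.0 m^3/ha
PAI = 103.0 / 15 = 6.87 m^3/ha/year

6.87


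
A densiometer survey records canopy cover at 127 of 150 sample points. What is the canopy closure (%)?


Formula: Canopy closure = covered points / total points * 100
Closure = 127 / 150 * 100
Closure = 0.8467 * 100 = 84.7%

84.7


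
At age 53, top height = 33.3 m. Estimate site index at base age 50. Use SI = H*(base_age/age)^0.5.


Formula: SI = H_dom * (base_age / age)^0.5
Age ratio = 50 / 53 = 0.9434
sqrt(age_ratio) = 0.97129
SI = 33.3 * 0.97129 = 32.3 m

32.3


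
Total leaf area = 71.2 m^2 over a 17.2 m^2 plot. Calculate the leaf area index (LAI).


Formula: LAI = total leaf area / ground area  (dimensionless)
LAI = 71.2 m^2 / 17.2 m^2
LAI = 4.14

4.14


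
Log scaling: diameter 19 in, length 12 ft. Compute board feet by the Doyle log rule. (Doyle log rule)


Doyle: BF = (D - 4)^2 * L / 16
Adjusted diameter = 19 - 4 = 15 in
(D-4)^2 = 15^2 = 225
BF = 225 * 12 / 16 = 169 BF

169


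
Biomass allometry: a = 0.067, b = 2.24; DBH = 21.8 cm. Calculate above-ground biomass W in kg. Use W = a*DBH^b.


Formula: W = a * DBH^b  (allometric power law)
DBH^b = 21.8^2.24 = 995.7322
W = 0.067 * 995.7322 = 66.7 kg

66.7


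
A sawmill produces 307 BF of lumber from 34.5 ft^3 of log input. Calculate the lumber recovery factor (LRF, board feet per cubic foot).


Formula: LRF = Lumber Output (BF) / Log Input (ft^3)
LRF = 307 BF / 34.5 ft^3
LRF = 8.9 BF/ft^3

8.9


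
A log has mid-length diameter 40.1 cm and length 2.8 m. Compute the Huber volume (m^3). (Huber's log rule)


Huber: V = Am * L,  Am = pi*(Dm/200)^2
Am = pi*(40.1/200)^2 = 0.126293 m^2
V = 0.126293*2.8 = 0.3536 m^3

0.3536


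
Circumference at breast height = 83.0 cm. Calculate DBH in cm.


Formula: DBH = C / pi
DBH = 83.0 / pi
pi = 3.14159...
DBH = 26.4 cm

26.4


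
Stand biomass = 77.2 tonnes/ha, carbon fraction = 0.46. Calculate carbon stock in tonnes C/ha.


Formula: Carbon Stock = Biomass * Carbon Fraction
C = 77.2 t/ha * 0.46
C = 35.5 t C/ha

35.5


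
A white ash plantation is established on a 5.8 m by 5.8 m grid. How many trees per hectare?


Formula: TPH = 10000 m^2/ha / (spacing_x * spacing_y)
Area per tree = 5.8 m * 5.8 m = 33.64 m^2
TPH = 10000 / 33.64 = 297 trees/ha

297


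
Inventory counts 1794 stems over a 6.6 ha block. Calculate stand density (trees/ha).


Formula: Stand Density = N_trees / Area_ha
Density = 1794 trees / 6.6 ha
Density = 272 trees/ha

272


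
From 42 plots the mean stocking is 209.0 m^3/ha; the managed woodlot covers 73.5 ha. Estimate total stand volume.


Formula: Total Volume = Mean Volume per ha * Total Area
Total Volume = 209.0 m^3/ha * 73.5 ha
Total Volume = 15362 m^3

15362


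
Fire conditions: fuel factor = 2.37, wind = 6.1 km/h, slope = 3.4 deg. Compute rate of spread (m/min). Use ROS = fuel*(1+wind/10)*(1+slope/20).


Formula: ROS = fuel * (1 + wind/10) * (1 + slope/20)
Wind factor = 1 + 6.1/10 = 1.61
Slope factor = 1 + 3.4/20 = 1.17
ROS = 2.37 * 1.61 * 1.17 = 4.46 m/min

4.46


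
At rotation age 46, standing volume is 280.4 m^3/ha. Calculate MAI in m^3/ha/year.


Formula: MAI = Total Volume / Stand Age
MAI = 280.4 m^3/ha / 46 years
MAI = 6.1 m^3/ha/year

6.1


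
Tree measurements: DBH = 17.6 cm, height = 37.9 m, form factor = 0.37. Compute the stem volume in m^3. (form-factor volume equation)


Formula: V = pi * (DBH/200)^2 * H * ff
Radius = DBH/200 = 17.6/200 = 0.088 m
Radius^2 = 0.088^2 = 0.007744 m^2
V = pi * 0.007744 * 37.9 * 0.37
V = 0.341 m^3

0.341


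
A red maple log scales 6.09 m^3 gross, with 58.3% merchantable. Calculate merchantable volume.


Formula: MV = V_total * (merchantable_pct / 100)
Merchantable fraction = 58.3% / 100 = 0.583
MV = 6.09 m^3 * 0.583 = 3.55 m^3

3.55


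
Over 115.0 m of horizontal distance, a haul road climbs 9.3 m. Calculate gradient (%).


Formula: Gradient = rise / run * 100
Gradient = 9.3 / 115.0 * 100 = 8.1%

8.1


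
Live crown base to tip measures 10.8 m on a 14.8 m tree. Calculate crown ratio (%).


Formula: Crown Ratio = (Crown Length / Total Height) * 100
CR = (10.8 m / 14.8 m) * 100
CR = 0.7297 * 100 = 73.0%

73.0


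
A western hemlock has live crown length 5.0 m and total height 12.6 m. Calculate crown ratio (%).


Formula: Crown Ratio = (Crown Length / Total Height) * 100
CR = (5.0 m / 12.6 m) * 100
CR = 0.3968 * 100 = 39.7%

39.7


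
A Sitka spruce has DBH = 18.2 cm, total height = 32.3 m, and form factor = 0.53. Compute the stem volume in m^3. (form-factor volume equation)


Formula: V = pi * (DBH/200)^2 * H * ff
Radius = DBH/200 = 18.2/200 = 0.091 m
Radius^2 = 0.091^2 = 0.008281 m^2
V = pi * 0.008281 * 32.3 * 0.53
V = 0.445 m^3

0.445


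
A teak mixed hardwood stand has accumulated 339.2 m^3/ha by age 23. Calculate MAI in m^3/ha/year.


Formula: MAI = Total Volume / Stand Age
MAI = 339.2 m^3/ha / 23 years
MAI = 14.75 m^3/ha/year

14.75


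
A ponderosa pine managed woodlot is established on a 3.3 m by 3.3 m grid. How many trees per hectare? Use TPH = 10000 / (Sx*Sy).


Formula: TPH = 10000 m^2/ha / (spacing_x * spacing_y)
Area per tree = 3.3 m * 3.3 m = 10.89 m^2
TPH = 10000 / 10.89 = 918 trees/ha

918


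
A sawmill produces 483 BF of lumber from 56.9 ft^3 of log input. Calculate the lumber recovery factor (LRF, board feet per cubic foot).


Formula: LRF = Lumber Output (BF) / Log Input (ft^3)
LRF = 483 BF / 56.9 ft^3
LRF = 8.49 BF/ft^3

8.49


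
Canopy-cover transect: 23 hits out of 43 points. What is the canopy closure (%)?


Formula: Canopy closure = covered points / total points * 100
Closure = 23 / 43 * 100
Closure = 0.5349 * 100 = 53.5%

53.5


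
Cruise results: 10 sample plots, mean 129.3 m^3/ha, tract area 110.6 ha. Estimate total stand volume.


Formula: Total Volume = Mean Volume per ha * Total Area
Total Volume = 129.3 m^3/ha * 110.6 ha
Total Volume = 14301 m^3

14301


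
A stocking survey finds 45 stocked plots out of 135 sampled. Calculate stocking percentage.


Formula: Stocking % = stocked plots / total plots * 100
Stocking = 45 / 135 * 100
Stocking = 0.3333 * 100 = 33.3%

33.3


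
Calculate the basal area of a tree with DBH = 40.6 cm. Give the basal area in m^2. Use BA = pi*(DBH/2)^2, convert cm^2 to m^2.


Formula: BA = pi * (DBH/2)^2 / 10000  (cm^2 to m^2)
Radius = DBH/2 = 40.6/2 = 20.3 cm
BA = pi * 20.3^2 / 10000
   = 1294.6189 cm^2 / 10000
   = 0.1295 m^2

0.1295


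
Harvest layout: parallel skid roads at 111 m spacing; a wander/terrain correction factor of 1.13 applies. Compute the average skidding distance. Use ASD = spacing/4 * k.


Formula: ASD = (spacing / 4) * correction
Uncorrected distance = spacing / 4 = 111 / 4 = 27.75 m
ASD = 27.75 * 1.13 = 31 m

31


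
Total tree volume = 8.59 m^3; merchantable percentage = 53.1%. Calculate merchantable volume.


Formula: MV = V_total * (merchantable_pct / 100)
Merchantable fraction = 53.1% / 100 = 0.531
MV = 8.59 m^3 * 0.531 = 4.561 m^3

4.561


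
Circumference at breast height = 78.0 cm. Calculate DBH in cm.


Formula: DBH = C / pi
DBH = 78.0 / pi
pi = 3.14159...
DBH = 24.8 cm

24.8


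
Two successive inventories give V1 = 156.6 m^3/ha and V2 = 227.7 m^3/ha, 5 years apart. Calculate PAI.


Formula: PAI = (V_T2 - V_T1) / (T2 - T1)
Volume increment = 227.7 - 156.6 = 71.1 m^3/ha
PAI = 71.1 / 5 = 14.22 m^3/ha/year

14.22


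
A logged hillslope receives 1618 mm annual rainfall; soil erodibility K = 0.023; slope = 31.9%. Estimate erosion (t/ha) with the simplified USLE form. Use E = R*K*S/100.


Formula: E = R * K * S / 100  (simplified USLE)
R * K = 1618 * 0.023 = 37.214
E = 37.214 * 31.9 / 100 = 11.87 t/ha

11.87


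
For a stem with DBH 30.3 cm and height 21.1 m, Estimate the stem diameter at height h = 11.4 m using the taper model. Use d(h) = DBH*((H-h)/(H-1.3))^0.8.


Taper: d(h) = DBH * ((H - h) / (H - 1.3))^0.8
Numerator = H - h = 21.1 - 11.4 = 9.7 m
Denominator = H - 1.3 = 21.1 - 1.3 = 19.8 m
Ratio = 9.7 / 19.8 = 0.4899
d = 30.3 * 0.4899^0.8 = 17.1 cm

17.1


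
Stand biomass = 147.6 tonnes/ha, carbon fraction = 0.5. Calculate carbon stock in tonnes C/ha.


Formula: Carbon Stock = Biomass * Carbon Fraction
C = 147.6 t/ha * 0.5
C = 73.8 t C/ha

73.8


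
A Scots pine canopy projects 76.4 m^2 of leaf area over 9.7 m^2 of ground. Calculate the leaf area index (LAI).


Formula: LAI = total leaf area / ground area  (dimensionless)
LAI = 76.4 m^2 / 9.7 m^2
LAI = 7.88

7.88


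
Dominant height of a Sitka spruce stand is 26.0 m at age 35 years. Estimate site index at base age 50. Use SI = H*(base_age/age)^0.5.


Formula: SI = H_dom * (base_age / age)^0.5
Age ratio = 50 / 35 = 1.42857
sqrt(age_ratio) = 1.19523
SI = 26.0 * 1.19523 = 31.1 m

31.1


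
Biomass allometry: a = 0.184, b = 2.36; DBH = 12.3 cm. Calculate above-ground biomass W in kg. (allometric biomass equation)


Formula: W = a * DBH^b  (allometric power law)
DBH^b = 12.3^2.36 = 373.4015
W = 0.184 * 373.4015 = 68.7 kg

68.7


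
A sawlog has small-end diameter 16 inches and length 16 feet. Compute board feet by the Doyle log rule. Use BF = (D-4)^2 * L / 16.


Doyle: BF = (D - 4)^2 * L / 16
Adjusted diameter = 16 - 4 = 12 in
(D-4)^2 = 12^2 = 144
BF = 144 * 16 / 16 = 144 BF

144


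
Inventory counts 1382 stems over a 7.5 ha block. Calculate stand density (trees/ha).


Formula: Stand Density = N_trees / Area_ha
Density = 1382 trees / 7.5 ha
Density = 184 trees/ha

184


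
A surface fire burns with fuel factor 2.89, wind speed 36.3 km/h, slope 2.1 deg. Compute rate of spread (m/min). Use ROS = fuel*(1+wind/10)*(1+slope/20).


Formula: ROS = fuel * (1 + wind/10) * (1 + slope/20)
Wind factor = 1 + 36.3/10 = 4.63
Slope factor = 1 + 2.1/20 = 1.105
ROS = 2.89 * 4.63 * 1.105 = 14.79 m/min

14.79


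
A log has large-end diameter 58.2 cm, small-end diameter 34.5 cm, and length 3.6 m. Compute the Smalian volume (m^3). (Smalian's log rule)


Smalian: V = (A1 + A2)/2 * L,  A = pi*(D/200)^2
A1 = pi*(58.2/200)^2 = 0.266033 m^2
A2 = pi*(34.5/200)^2 = 0.093482 m^2
V = (0.266033+0.093482)/2*3.6 = 0.6471 m^3

0.6471


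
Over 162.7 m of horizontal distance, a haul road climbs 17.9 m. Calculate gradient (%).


Formula: Gradient = rise / run * 100
Gradient = 17.9 / 162.7 * 100 = 11.0%

11.0


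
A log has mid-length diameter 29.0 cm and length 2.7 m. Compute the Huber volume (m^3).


Huber: V = Am * L,  Am = pi*(Dm/200)^2
Am = pi*(29.0/200)^2 = 0.066052 m^2
V = 0.066052*2.7 = 0.1783 m^3

0.1783


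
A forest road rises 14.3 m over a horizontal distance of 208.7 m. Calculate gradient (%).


Formula: Gradient = rise / run * 100
Gradient = 14.3 / 208.7 * 100 = 6.9%

6.9


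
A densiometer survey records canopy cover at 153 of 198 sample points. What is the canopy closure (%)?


Formula: Canopy closure = covered points / total points * 100
Closure = 153 / 198 * 100
Closure = 0.7727 * 100 = 77.3%

77.3


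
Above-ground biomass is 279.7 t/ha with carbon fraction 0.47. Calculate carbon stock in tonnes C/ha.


Formula: Carbon Stock = Biomass * Carbon Fraction
C = 279.7 t/ha * 0.47
C = 131.5 t C/ha

131.5


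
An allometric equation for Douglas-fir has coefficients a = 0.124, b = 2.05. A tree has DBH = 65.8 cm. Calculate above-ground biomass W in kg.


Formula: W = a * DBH^b  (allometric power law)
DBH^b = 65.8^2.05 = 5337.8096
W = 0.124 * 5337.8096 = 661.9 kg

661.9


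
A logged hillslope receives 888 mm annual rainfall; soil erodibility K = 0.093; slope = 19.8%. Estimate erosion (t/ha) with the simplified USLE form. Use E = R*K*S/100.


Formula: E = R * K * S / 100  (simplified USLE)
R * K = 888 * 0.093 = 82.584
E = 82.584 * 19.8 / 100 = 16.35 t/ha

16.35


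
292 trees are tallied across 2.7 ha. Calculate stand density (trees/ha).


Formula: Stand Density = N_trees / Area_ha
Density = 292 trees / 2.7 ha
Density = 108 trees/ha

108


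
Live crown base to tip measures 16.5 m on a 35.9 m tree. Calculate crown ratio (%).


Formula: Crown Ratio = (Crown Length / Total Height) * 100
CR = (16.5 m / 35.9 m) * 100
CR = 0.4596 * 100 = 46.0%

46.0


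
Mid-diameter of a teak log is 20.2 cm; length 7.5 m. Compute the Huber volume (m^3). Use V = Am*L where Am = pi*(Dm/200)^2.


Huber: V = Am * L,  Am = pi*(Dm/200)^2
Am = pi*(20.2/200)^2 = 0.032047 m^2
V = 0.032047*7.5 = 0.2404 m^3

0.2404


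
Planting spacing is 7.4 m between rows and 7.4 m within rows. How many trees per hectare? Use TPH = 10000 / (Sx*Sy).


Formula: TPH = 10000 m^2/ha / (spacing_x * spacing_y)
Area per tree = 7.4 m * 7.4 m = 54.76 m^2
TPH = 10000 / 54.76 = 183 trees/ha

183


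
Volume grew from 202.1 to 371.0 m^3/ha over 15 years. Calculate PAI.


Formula: PAI = (V_T2 - V_T1) / (T2 - T1)
Volume increment = 371.0 - 202.1 = 168.9 m^3/ha
PAI = 168.9 / 15 = 11.26 m^3/ha/year

11.26


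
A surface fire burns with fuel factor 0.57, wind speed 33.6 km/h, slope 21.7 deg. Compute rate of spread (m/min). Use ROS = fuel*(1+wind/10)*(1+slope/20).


Formula: ROS = fuel * (1 + wind/10) * (1 + slope/20)
Wind factor = 1 + 33.6/10 = 4.36
Slope factor = 1 + 21.7/20 = 2.085
ROS = 0.57 * 4.36 * 2.085 = 5.18 m/min

5.18


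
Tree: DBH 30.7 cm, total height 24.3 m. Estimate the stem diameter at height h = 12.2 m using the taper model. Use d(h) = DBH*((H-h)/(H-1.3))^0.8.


Taper: d(h) = DBH * ((H - h) / (H - 1.3))^0.8
Numerator = H - h = 24.3 - 12.2 = 12.1 m
Denominator = H - 1.3 = 24.3 - 1.3 = 23.0 m
Ratio = 12.1 / 23.0 = 0.52609
d = 30.7 * 0.52609^0.8 = 18.4 cm

18.4


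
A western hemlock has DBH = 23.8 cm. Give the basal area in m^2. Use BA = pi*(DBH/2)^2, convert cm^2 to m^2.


Formula: BA = pi * (DBH/2)^2 / 10000  (cm^2 to m^2)
Radius = DBH/2 = 23.8/2 = 11.9 cm
BA = pi * 11.9^2 / 10000
   = 444.8809 cm^2 / 10000
   = 0.0445 m^2

0.0445


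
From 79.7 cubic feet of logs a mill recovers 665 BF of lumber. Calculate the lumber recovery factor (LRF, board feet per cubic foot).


Formula: LRF = Lumber Output (BF) / Log Input (ft^3)
LRF = 665 BF / 79.7 ft^3
LRF = 8.34 BF/ft^3

8.34


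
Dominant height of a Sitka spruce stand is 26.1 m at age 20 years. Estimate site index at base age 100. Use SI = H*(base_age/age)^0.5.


Formula: SI = H_dom * (base_age / age)^0.5
Age ratio = 100 / 20 = 5.0
sqrt(age_ratio) = 2.23607
SI = 26.1 * 2.23607 = 58.4 m

58.4


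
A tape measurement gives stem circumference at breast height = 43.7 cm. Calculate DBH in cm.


Formula: DBH = C / pi
DBH = 43.7 / pi
pi = 3.14159...
DBH = 13.9 cm

13.9


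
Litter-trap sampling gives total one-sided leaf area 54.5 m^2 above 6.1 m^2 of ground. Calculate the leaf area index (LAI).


Formula: LAI = total leaf area / ground area  (dimensionless)
LAI = 54.5 m^2 / 6.1 m^2
LAI = 8.93

8.93


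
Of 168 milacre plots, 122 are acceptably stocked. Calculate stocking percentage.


Formula: Stocking % = stocked plots / total plots * 100
Stocking = 122 / 168 * 100
Stocking = 0.7262 * 100 = 72.6%

72.6


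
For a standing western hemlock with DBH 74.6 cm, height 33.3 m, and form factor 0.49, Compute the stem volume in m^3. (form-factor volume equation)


Formula: V = pi * (DBH/200)^2 * H * ff
Radius = DBH/200 = 74.6/200 = 0.373 m
Radius^2 = 0.373^2 = 0.139129 m^2
V = pi * 0.139129 * 33.3 * 0.49
V = 7.132 m^3

7.132


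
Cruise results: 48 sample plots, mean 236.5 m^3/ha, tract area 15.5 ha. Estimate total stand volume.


Formula: Total Volume = Mean Volume per ha * Total Area
Total Volume = 236.5 m^3/ha * 15.5 ha
Total Volume = 3666 m^3

3666


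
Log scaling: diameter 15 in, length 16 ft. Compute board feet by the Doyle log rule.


Doyle: BF = (D - 4)^2 * L / 16
Adjusted diameter = 15 - 4 = 11 in
(D-4)^2 = 11^2 = 121
BF = 121 * 16 / 16 = 121 BF

121


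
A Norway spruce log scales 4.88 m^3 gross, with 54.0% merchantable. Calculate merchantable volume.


Formula: MV = V_total * (merchantable_pct / 100)
Merchantable fraction = 54.0% / 100 = 0.54
MV = 4.88 m^3 * 0.54 = 2.635 m^3

2.635


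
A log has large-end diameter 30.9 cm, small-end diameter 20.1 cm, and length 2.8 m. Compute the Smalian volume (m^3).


Smalian: V = (A1 + A2)/2 * L,  A = pi*(D/200)^2
A1 = pi*(30.9/200)^2 = 0.074991 m^2
A2 = pi*(20.1/200)^2 = 0.031731 m^2
V = (0.074991+0.031731)/2*2.8 = 0.1494 m^3

0.1494


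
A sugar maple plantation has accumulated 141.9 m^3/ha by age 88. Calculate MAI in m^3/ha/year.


Formula: MAI = Total Volume / Stand Age
MAI = 141.9 m^3/ha / 88 years
MAI = 1.61 m^3/ha/year

1.61


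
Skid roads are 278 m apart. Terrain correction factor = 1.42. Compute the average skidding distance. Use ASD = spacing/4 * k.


Formula: ASD = (spacing / 4) * correction
Uncorrected distance = spacing / 4 = 278 / 4 = 69.5 m
ASD = 69.5 * 1.42 = 99 m

99


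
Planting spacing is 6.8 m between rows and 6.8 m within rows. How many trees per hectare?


Formula: TPH = 10000 m^2/ha / (spacing_x * spacing_y)
Area per tree = 6.8 m * 6.8 m = 46.24 m^2
TPH = 10000 / 46.24 = 216 trees/ha

216


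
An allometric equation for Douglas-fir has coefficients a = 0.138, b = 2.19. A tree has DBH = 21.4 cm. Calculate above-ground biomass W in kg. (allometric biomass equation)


Formula: W = a * DBH^b  (allometric power law)
DBH^b = 21.4^2.19 = 819.608
W = 0.138 * 819.608 = 113.1 kg

113.1


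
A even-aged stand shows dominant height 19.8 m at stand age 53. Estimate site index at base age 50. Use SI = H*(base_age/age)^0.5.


Formula: SI = H_dom * (base_age / age)^0.5
Age ratio = 50 / 53 = 0.9434
sqrt(age_ratio) = 0.97129
SI = 19.8 * 0.97129 = 19.2 m

19.2


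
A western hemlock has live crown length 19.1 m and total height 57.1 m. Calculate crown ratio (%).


Formula: Crown Ratio = (Crown Length / Total Height) * 100
CR = (19.1 m / 57.1 m) * 100
CR = 0.3345 * 100 = 33.5%

33.5


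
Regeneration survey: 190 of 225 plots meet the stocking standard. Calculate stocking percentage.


Formula: Stocking % = stocked plots / total plots * 100
Stocking = 190 / 225 * 100
Stocking = 0.8444 * 100 = 84.4%

84.4


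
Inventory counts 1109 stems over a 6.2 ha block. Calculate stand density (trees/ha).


Formula: Stand Density = N_trees / Area_ha
Density = 1109 trees / 6.2 ha
Density = 179 trees/ha

179


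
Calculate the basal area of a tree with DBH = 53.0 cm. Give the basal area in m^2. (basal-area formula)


Formula: BA = pi * (DBH/2)^2 / 10000  (cm^2 to m^2)
Radius = DBH/2 = 53.0/2 = 26.5 cm
BA = pi * 26.5^2 / 10000
   = 2206.1834 cm^2 / 10000
   = 0.2206 m^2

0.2206


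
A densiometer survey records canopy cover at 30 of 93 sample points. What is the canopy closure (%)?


Formula: Canopy closure = covered points / total points * 100
Closure = 30 / 93 * 100
Closure = 0.3226 * 100 = 32.3%

32.3


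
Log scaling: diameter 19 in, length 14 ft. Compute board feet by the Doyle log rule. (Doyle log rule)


Doyle: BF = (D - 4)^2 * L / 16
Adjusted diameter = 19 - 4 = 15 in
(D-4)^2 = 15^2 = 225
BF = 225 * 14 / 16 = 197 BF

197


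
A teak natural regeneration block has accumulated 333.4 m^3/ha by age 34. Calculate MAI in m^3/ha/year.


Formula: MAI = Total Volume / Stand Age
MAI = 333.4 m^3/ha / 34 years
MAI = 9.81 m^3/ha/year

9.81


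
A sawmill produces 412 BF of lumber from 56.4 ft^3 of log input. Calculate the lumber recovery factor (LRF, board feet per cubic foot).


Formula: LRF = Lumber Output (BF) / Log Input (ft^3)
LRF = 412 BF / 56.4 ft^3
LRF = 7.3 BF/ft^3

7.3


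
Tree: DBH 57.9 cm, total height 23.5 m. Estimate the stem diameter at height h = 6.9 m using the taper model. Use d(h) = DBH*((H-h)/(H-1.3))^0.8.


Taper: d(h) = DBH * ((H - h) / (H - 1.3))^0.8
Numerator = H - h = 23.5 - 6.9 = 16.6 m
Denominator = H - 1.3 = 23.5 - 1.3 = 22.2 m
Ratio = 16.6 / 22.2 = 0.74775
d = 57.9 * 0.74775^0.8 = 45.9 cm

45.9


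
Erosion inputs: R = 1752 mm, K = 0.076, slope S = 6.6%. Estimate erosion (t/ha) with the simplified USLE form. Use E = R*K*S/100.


Formula: E = R * K * S / 100  (simplified USLE)
R * K = 1752 * 0.076 = 133.152
E = 133.152 * 6.6 / 100 = 8.79 t/ha

8.79


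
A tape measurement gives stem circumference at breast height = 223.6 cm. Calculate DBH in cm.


Formula: DBH = C / pi
DBH = 223.6 / pi
pi = 3.14159...
DBH = 71.2 cm

71.2


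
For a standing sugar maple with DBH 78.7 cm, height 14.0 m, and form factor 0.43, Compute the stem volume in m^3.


Formula: V = pi * (DBH/200)^2 * H * ff
Radius = DBH/200 = 78.7/200 = 0.3935 m
Radius^2 = 0.3935^2 = 0.15484225 m^2
V = pi * 0.15484225 * 14.0 * 0.43
V = 2.928 m^3

2.928


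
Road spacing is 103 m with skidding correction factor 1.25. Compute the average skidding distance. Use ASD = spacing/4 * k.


Formula: ASD = (spacing / 4) * correction
Uncorrected distance = spacing / 4 = 103 / 4 = 25.75 m
ASD = 25.75 * 1.25 = 32 m

32


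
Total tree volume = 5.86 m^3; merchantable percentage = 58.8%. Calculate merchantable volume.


Formula: MV = V_total * (merchantable_pct / 100)
Merchantable fraction = 58.8% / 100 = 0.588
MV = 5.86 m^3 * 0.588 = 3.446 m^3

3.446


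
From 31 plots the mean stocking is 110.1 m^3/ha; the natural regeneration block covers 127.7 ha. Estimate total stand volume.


Formula: Total Volume = Mean Volume per ha * Total Area
Total Volume = 110.1 m^3/ha * 127.7 ha
Total Volume = 14060 m^3

14060


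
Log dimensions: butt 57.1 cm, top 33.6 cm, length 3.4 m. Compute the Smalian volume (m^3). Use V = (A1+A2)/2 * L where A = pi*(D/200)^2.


Smalian: V = (A1 + A2)/2 * L,  A = pi*(D/200)^2
A1 = pi*(57.1/200)^2 = 0.256072 m^2
A2 = pi*(33.6/200)^2 = 0.088668 m^2
V = (0.256072+0.088668)/2*3.4 = 0.5861 m^3

0.5861


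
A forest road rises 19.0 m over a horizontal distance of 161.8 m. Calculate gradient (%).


Formula: Gradient = rise / run * 100
Gradient = 19.0 / 161.8 * 100 = 11.7%

11.7
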